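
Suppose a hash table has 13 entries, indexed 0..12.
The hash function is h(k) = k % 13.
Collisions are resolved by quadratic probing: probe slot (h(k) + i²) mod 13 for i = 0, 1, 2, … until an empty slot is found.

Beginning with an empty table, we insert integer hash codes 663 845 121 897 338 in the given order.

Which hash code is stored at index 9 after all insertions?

Insert 663: h=0, slot 0 empty -> index 0.
Insert 845: h=0, slot 0 occupied -> index 1.
Insert 121: h=4, slot 4 empty -> index 4.
Insert 897: h=0, slots 0,1,4 occupied -> index 9.
Insert 338: h=0, slots 0,1,4,9 occupied -> index 3.
Table: [663, 845, ., 338, 121, ., ., ., ., 897, ., ., .]

897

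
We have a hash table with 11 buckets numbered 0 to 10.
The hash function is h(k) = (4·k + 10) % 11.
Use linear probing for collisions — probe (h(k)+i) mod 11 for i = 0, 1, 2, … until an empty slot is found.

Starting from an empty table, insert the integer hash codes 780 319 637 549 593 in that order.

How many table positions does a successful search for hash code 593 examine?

4

780 hashes to 6; slot 6 is free => place at 6.
319 hashes to 10; slot 10 is free => place at 10.
637 hashes to 6; 6 taken => place at 7.
549 hashes to 6; 6,7 taken => place at 8.
593 hashes to 6; 6,7,8 taken => place at 9.
Table: [-, -, -, -, -, -, 780, 637, 549, 593, 319]
Lookup 593: h=6, probe 6,7,8,9 → found at 9.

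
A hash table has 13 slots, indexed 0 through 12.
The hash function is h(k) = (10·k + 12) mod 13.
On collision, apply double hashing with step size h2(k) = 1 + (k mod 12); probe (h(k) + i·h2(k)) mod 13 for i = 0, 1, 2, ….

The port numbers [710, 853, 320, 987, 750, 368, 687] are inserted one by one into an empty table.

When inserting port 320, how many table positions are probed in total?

710 hashes to 1; slot 1 is free => place at 1.
853 hashes to 1, h2=2; 1 taken => place at 3.
320 hashes to 1, h2=9; 1 taken => place at 10.
987 hashes to 2; slot 2 is free => place at 2.
750 hashes to 11; slot 11 is free => place at 11.
368 hashes to 0; slot 0 is free => place at 0.
687 hashes to 5; slot 5 is free => place at 5.
Table: [368, 710, 987, 853, ∅, 687, ∅, ∅, ∅, ∅, 320, 750, ∅]

2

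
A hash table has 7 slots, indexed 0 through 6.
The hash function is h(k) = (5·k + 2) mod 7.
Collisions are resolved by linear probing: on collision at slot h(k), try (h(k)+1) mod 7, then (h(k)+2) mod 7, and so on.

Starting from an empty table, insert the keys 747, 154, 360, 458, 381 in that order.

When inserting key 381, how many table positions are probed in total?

3

Insert 747: h=6, slot 6 empty -> index 6.
Insert 154: h=2, slot 2 empty -> index 2.
Insert 360: h=3, slot 3 empty -> index 3.
Insert 458: h=3, slot 3 occupied -> index 4.
Insert 381: h=3, slots 3,4 occupied -> index 5.
Table: [., ., 154, 360, 458, 381, 747]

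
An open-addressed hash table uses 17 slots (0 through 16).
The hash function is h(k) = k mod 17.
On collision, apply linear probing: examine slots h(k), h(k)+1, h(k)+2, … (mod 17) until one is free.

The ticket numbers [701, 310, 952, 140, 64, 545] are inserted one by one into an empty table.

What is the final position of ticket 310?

5

Insert 701: h=4, slot 4 empty → index 4.
Insert 310: h=4, slot 4 occupied → index 5.
Insert 952: h=0, slot 0 empty → index 0.
Insert 140: h=4, slots 4,5 occupied → index 6.
Insert 64: h=13, slot 13 empty → index 13.
Insert 545: h=1, slot 1 empty → index 1.
Table: [952, 545, _, _, 701, 310, 140, _, _, _, _, _, _, 64, _, _, _]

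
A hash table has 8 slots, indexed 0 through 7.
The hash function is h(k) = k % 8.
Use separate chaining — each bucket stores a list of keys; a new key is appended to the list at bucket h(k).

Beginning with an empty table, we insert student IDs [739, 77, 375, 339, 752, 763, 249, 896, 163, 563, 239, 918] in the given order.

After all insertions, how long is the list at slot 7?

Insert 739: h=3, bucket 3 empty → new chain.
Insert 77: h=5, bucket 5 empty → new chain.
Insert 375: h=7, bucket 7 empty → new chain.
Insert 339: h=3, bucket 3 nonempty → append to chain.
Insert 752: h=0, bucket 0 empty → new chain.
Insert 763: h=3, bucket 3 nonempty → append to chain.
Insert 249: h=1, bucket 1 empty → new chain.
Insert 896: h=0, bucket 0 nonempty → append to chain.
Insert 163: h=3, bucket 3 nonempty → append to chain.
Insert 563: h=3, bucket 3 nonempty → append to chain.
Insert 239: h=7, bucket 7 nonempty → append to chain.
Insert 918: h=6, bucket 6 empty → new chain.
Final buckets:
0: 752 -> 896
1: 249
2: —
3: 739 -> 339 -> 763 -> 163 -> 563
4: —
5: 77
6: 918
7: 375 -> 239

2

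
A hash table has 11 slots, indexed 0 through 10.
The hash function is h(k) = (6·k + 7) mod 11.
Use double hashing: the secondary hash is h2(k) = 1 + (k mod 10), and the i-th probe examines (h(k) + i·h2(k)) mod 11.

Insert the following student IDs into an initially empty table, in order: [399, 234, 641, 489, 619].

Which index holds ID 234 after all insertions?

399 hashes to 3; slot 3 is free → place at 3.
234 hashes to 3, h2=5; 3 taken → place at 8.
641 hashes to 3, h2=2; 3 taken → place at 5.
489 hashes to 4; slot 4 is free → place at 4.
619 hashes to 3, h2=10; 3 taken → place at 2.
Table: [-, -, 619, 399, 489, 641, -, -, 234, -, -]

8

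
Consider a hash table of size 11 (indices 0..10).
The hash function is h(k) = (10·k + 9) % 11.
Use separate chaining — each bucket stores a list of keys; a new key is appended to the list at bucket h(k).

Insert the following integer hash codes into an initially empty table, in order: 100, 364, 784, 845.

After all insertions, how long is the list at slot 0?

1

100 → bucket 8
364 → bucket 8 (collision)
784 → bucket 6
845 → bucket 0
Final buckets:
0: 845
1: —
2: —
3: —
4: —
5: —
6: 784
7: —
8: 100 -> 364
9: —
10: —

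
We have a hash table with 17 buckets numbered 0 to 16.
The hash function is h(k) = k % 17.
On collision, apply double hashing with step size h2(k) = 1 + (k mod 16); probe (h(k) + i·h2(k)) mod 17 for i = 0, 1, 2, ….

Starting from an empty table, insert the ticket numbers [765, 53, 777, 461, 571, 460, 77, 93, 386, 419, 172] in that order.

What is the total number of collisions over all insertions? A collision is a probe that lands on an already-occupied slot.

5

765 hashes to 0; slot 0 is free → place at 0.
53 hashes to 2; slot 2 is free → place at 2.
777 hashes to 12; slot 12 is free → place at 12.
461 hashes to 2, h2=14; 2 taken → place at 16.
571 hashes to 10; slot 10 is free → place at 10.
460 hashes to 1; slot 1 is free → place at 1.
77 hashes to 9; slot 9 is free → place at 9.
93 hashes to 8; slot 8 is free → place at 8.
386 hashes to 12, h2=3; 12 taken → place at 15.
419 hashes to 11; slot 11 is free → place at 11.
172 hashes to 2, h2=13; 2,15,11 taken → place at 7.
Table: [765, 460, 53, ., ., ., ., 172, 93, 77, 571, 419, 777, ., ., 386, 461]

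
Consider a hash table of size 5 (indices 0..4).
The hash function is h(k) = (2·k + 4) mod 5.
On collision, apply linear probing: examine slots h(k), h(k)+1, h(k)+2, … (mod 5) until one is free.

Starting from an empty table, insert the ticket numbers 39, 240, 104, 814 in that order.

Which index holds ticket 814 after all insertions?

Insert 39: h=2, slot 2 empty => index 2.
Insert 240: h=4, slot 4 empty => index 4.
Insert 104: h=2, slot 2 occupied => index 3.
Insert 814: h=2, slots 2,3,4 occupied => index 0.
Table: [814, ., 39, 104, 240]

0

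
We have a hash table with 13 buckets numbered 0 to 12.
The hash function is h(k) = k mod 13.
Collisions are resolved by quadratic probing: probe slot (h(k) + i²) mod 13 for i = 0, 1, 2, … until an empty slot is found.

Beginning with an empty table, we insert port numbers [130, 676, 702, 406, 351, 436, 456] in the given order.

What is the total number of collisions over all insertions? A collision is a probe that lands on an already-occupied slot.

Insert 130: h=0, slot 0 empty → index 0.
Insert 676: h=0, slot 0 occupied → index 1.
Insert 702: h=0, slots 0,1 occupied → index 4.
Insert 406: h=3, slot 3 empty → index 3.
Insert 351: h=0, slots 0,1,4 occupied → index 9.
Insert 436: h=7, slot 7 empty → index 7.
Insert 456: h=1, slot 1 occupied → index 2.
Table: [130, 676, 456, 406, 702, —, —, 436, —, 351, —, —, —]

7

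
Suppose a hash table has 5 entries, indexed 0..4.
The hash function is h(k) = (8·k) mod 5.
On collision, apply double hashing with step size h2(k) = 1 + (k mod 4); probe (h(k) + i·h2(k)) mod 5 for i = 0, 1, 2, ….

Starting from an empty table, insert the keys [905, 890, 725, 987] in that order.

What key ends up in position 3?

Insert 905: h=0, slot 0 empty -> index 0.
Insert 890: h=0, h2=3, slot 0 occupied -> index 3.
Insert 725: h=0, h2=2, slot 0 occupied -> index 2.
Insert 987: h=1, slot 1 empty -> index 1.
Table: [905, 987, 725, 890, _]

890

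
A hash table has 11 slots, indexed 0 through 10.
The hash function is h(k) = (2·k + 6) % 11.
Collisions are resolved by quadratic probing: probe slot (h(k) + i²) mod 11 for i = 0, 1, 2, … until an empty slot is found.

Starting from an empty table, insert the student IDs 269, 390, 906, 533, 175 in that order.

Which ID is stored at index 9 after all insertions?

533

269 hashes to 5; slot 5 is free → place at 5.
390 hashes to 5; 5 taken → place at 6.
906 hashes to 3; slot 3 is free → place at 3.
533 hashes to 5; 5,6 taken → place at 9.
175 hashes to 4; slot 4 is free → place at 4.
Table: [∅, ∅, ∅, 906, 175, 269, 390, ∅, ∅, 533, ∅]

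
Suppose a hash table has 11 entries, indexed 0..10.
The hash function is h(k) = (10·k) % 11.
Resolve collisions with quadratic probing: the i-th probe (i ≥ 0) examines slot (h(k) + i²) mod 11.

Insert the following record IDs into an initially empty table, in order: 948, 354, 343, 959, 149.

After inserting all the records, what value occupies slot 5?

149

Insert 948: h=9, slot 9 empty → index 9.
Insert 354: h=9, slot 9 occupied → index 10.
Insert 343: h=9, slots 9,10 occupied → index 2.
Insert 959: h=9, slots 9,10,2 occupied → index 7.
Insert 149: h=5, slot 5 empty → index 5.
Table: [—, —, 343, —, —, 149, —, 959, —, 948, 354]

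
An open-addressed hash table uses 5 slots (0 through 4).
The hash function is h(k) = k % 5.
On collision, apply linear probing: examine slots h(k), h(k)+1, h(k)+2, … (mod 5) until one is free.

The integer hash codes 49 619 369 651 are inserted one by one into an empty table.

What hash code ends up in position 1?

49: h=4 => slot 4
619: h=4, probe 4,0 => slot 0
369: h=4, probe 4,0,1 => slot 1
651: h=1, probe 1,2 => slot 2
Table: [619, 369, 651, —, 49]

369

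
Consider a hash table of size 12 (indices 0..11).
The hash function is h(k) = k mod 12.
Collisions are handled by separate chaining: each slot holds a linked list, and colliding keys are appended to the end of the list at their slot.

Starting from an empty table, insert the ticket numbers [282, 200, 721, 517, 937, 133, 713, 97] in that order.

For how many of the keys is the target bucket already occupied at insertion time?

282 -> bucket 6
200 -> bucket 8
721 -> bucket 1
517 -> bucket 1 (collision)
937 -> bucket 1 (collision)
133 -> bucket 1 (collision)
713 -> bucket 5
97 -> bucket 1 (collision)
Final buckets:
0: —
1: 721 -> 517 -> 937 -> 133 -> 97
2: —
3: —
4: —
5: 713
6: 282
7: —
8: 200
9: —
10: —
11: —

4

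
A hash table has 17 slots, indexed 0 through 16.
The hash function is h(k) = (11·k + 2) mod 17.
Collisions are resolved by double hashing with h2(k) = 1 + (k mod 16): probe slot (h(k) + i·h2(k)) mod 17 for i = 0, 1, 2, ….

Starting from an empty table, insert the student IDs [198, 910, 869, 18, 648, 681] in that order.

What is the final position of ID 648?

8

Insert 198: h=4, slot 4 empty => index 4.
Insert 910: h=16, slot 16 empty => index 16.
Insert 869: h=7, slot 7 empty => index 7.
Insert 18: h=13, slot 13 empty => index 13.
Insert 648: h=7, h2=9, slots 7,16 occupied => index 8.
Insert 681: h=13, h2=10, slot 13 occupied => index 6.
Table: [∅, ∅, ∅, ∅, 198, ∅, 681, 869, 648, ∅, ∅, ∅, ∅, 18, ∅, ∅, 910]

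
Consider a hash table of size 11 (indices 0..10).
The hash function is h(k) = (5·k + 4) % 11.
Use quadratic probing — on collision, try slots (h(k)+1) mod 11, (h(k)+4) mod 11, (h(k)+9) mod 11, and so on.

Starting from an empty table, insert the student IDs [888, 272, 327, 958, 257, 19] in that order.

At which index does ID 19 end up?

5

888: h=0 → slot 0
272: h=0, probe 0,1 → slot 1
327: h=0, probe 0,1,4 → slot 4
958: h=9 → slot 9
257: h=2 → slot 2
19: h=0, probe 0,1,4,9,5 → slot 5
Table: [888, 272, 257, -, 327, 19, -, -, -, 958, -]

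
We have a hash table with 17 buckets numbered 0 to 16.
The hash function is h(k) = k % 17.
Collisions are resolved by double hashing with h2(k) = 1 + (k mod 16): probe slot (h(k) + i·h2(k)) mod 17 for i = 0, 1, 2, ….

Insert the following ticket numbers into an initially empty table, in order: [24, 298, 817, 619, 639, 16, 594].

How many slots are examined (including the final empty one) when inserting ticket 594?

Insert 24: h=7, slot 7 empty => index 7.
Insert 298: h=9, slot 9 empty => index 9.
Insert 817: h=1, slot 1 empty => index 1.
Insert 619: h=7, h2=12, slot 7 occupied => index 2.
Insert 639: h=10, slot 10 empty => index 10.
Insert 16: h=16, slot 16 empty => index 16.
Insert 594: h=16, h2=3, slots 16,2 occupied => index 5.
Table: [—, 817, 619, —, —, 594, —, 24, —, 298, 639, —, —, —, —, —, 16]

3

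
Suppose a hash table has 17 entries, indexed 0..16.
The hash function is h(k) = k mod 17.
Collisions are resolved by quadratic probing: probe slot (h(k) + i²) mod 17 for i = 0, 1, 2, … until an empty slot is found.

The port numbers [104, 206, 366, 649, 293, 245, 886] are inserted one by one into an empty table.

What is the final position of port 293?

104: h=2 -> slot 2
206: h=2, probe 2,3 -> slot 3
366: h=9 -> slot 9
649: h=3, probe 3,4 -> slot 4
293: h=4, probe 4,5 -> slot 5
245: h=7 -> slot 7
886: h=2, probe 2,3,6 -> slot 6
Table: [., ., 104, 206, 649, 293, 886, 245, ., 366, ., ., ., ., ., ., .]

5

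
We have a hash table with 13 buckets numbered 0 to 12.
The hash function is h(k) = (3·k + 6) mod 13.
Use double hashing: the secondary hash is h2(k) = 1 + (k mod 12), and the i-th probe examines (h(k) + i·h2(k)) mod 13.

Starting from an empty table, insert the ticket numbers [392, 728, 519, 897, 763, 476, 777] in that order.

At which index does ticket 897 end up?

Insert 392: h=12, slot 12 empty -> index 12.
Insert 728: h=6, slot 6 empty -> index 6.
Insert 519: h=3, slot 3 empty -> index 3.
Insert 897: h=6, h2=10, slots 6,3 occupied -> index 0.
Insert 763: h=7, slot 7 empty -> index 7.
Insert 476: h=4, slot 4 empty -> index 4.
Insert 777: h=10, slot 10 empty -> index 10.
Table: [897, -, -, 519, 476, -, 728, 763, -, -, 777, -, 392]

0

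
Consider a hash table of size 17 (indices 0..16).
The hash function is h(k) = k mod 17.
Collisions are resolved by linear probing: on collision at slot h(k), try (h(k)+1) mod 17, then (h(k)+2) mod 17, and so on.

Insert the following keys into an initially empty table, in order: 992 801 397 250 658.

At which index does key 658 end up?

13

992 hashes to 6; slot 6 is free -> place at 6.
801 hashes to 2; slot 2 is free -> place at 2.
397 hashes to 6; 6 taken -> place at 7.
250 hashes to 12; slot 12 is free -> place at 12.
658 hashes to 12; 12 taken -> place at 13.
Table: [_, _, 801, _, _, _, 992, 397, _, _, _, _, 250, 658, _, _, _]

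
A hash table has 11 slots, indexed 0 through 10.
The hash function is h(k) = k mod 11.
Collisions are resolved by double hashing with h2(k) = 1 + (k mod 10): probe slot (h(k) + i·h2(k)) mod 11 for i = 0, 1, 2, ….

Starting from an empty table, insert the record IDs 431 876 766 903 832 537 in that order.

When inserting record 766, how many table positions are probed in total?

2

431: h=2 => slot 2
876: h=7 => slot 7
766: h=7, h2=7, probe 7,3 => slot 3
903: h=1 => slot 1
832: h=7, h2=3, probe 7,10 => slot 10
537: h=9 => slot 9
Table: [-, 903, 431, 766, -, -, -, 876, -, 537, 832]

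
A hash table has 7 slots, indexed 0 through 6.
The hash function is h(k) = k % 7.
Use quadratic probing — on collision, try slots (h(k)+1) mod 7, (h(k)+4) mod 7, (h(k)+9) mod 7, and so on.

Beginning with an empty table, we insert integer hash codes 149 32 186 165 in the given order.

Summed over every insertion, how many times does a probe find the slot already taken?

3

149 hashes to 2; slot 2 is free -> place at 2.
32 hashes to 4; slot 4 is free -> place at 4.
186 hashes to 4; 4 taken -> place at 5.
165 hashes to 4; 4,5 taken -> place at 1.
Table: [—, 165, 149, —, 32, 186, —]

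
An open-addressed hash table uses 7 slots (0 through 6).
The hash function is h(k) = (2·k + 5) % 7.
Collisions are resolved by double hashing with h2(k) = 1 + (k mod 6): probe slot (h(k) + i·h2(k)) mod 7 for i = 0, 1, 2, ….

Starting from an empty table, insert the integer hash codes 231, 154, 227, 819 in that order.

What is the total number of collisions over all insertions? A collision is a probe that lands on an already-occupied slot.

Insert 231: h=5, slot 5 empty → index 5.
Insert 154: h=5, h2=5, slot 5 occupied → index 3.
Insert 227: h=4, slot 4 empty → index 4.
Insert 819: h=5, h2=4, slot 5 occupied → index 2.
Table: [∅, ∅, 819, 154, 227, 231, ∅]

2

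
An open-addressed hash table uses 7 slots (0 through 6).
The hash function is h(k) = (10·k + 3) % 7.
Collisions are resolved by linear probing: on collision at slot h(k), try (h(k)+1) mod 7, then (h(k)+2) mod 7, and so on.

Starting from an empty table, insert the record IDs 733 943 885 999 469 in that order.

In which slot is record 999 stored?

733 hashes to 4; slot 4 is free -> place at 4.
943 hashes to 4; 4 taken -> place at 5.
885 hashes to 5; 5 taken -> place at 6.
999 hashes to 4; 4,5,6 taken -> place at 0.
469 hashes to 3; slot 3 is free -> place at 3.
Table: [999, -, -, 469, 733, 943, 885]

0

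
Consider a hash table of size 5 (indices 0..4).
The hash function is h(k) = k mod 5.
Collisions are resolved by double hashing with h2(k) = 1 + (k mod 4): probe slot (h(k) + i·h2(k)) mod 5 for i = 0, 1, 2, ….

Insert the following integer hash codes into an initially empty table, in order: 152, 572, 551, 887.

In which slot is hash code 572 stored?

152: h=2 -> slot 2
572: h=2, h2=1, probe 2,3 -> slot 3
551: h=1 -> slot 1
887: h=2, h2=4, probe 2,1,0 -> slot 0
Table: [887, 551, 152, 572, _]

3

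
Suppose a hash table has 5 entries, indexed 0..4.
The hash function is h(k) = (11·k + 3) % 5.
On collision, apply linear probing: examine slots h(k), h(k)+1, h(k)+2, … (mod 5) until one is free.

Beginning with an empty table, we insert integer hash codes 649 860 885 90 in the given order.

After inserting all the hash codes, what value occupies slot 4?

Insert 649: h=2, slot 2 empty → index 2.
Insert 860: h=3, slot 3 empty → index 3.
Insert 885: h=3, slot 3 occupied → index 4.
Insert 90: h=3, slots 3,4 occupied → index 0.
Table: [90, _, 649, 860, 885]

885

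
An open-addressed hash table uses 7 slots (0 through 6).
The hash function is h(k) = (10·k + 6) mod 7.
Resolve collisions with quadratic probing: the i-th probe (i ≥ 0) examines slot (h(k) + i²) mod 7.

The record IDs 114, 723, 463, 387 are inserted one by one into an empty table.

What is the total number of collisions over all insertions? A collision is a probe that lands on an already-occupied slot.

114: h=5 -> slot 5
723: h=5, probe 5,6 -> slot 6
463: h=2 -> slot 2
387: h=5, probe 5,6,2,0 -> slot 0
Table: [387, -, 463, -, -, 114, 723]

4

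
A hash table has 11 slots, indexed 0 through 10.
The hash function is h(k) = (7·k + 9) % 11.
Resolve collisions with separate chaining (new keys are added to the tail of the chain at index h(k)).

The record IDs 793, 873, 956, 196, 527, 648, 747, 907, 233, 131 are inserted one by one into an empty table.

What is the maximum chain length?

5

793 -> bucket 5
873 -> bucket 4
956 -> bucket 2
196 -> bucket 6
527 -> bucket 2 (collision)
648 -> bucket 2 (collision)
747 -> bucket 2 (collision)
907 -> bucket 0
233 -> bucket 1
131 -> bucket 2 (collision)
Final buckets:
0: 907
1: 233
2: 956 -> 527 -> 648 -> 747 -> 131
3: _
4: 873
5: 793
6: 196
7: _
8: _
9: _
10: _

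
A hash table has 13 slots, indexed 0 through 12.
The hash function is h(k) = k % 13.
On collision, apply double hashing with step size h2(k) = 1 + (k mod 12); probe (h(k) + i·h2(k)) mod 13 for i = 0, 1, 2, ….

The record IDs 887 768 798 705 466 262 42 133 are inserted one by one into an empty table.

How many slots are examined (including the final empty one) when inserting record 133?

3

Insert 887: h=3, slot 3 empty => index 3.
Insert 768: h=1, slot 1 empty => index 1.
Insert 798: h=5, slot 5 empty => index 5.
Insert 705: h=3, h2=10, slot 3 occupied => index 0.
Insert 466: h=11, slot 11 empty => index 11.
Insert 262: h=2, slot 2 empty => index 2.
Insert 42: h=3, h2=7, slot 3 occupied => index 10.
Insert 133: h=3, h2=2, slots 3,5 occupied => index 7.
Table: [705, 768, 262, 887, -, 798, -, 133, -, -, 42, 466, -]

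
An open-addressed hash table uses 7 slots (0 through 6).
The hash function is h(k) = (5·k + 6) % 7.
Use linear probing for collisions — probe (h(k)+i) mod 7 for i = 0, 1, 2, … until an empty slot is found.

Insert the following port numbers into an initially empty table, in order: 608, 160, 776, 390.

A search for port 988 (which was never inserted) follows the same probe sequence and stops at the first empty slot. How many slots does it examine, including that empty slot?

2

608: h=1 → slot 1
160: h=1, probe 1,2 → slot 2
776: h=1, probe 1,2,3 → slot 3
390: h=3, probe 3,4 → slot 4
Table: [_, 608, 160, 776, 390, _, _]
Lookup 988: h=4, probe 4,5 → slot 5 empty, not found.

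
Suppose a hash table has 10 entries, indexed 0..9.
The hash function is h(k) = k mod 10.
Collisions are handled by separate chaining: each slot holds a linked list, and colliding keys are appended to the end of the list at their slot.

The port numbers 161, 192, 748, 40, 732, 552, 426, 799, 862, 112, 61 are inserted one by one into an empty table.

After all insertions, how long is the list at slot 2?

161 → bucket 1
192 → bucket 2
748 → bucket 8
40 → bucket 0
732 → bucket 2 (collision)
552 → bucket 2 (collision)
426 → bucket 6
799 → bucket 9
862 → bucket 2 (collision)
112 → bucket 2 (collision)
61 → bucket 1 (collision)
Final buckets:
0: 40
1: 161 -> 61
2: 192 -> 732 -> 552 -> 862 -> 112
3: -
4: -
5: -
6: 426
7: -
8: 748
9: 799

5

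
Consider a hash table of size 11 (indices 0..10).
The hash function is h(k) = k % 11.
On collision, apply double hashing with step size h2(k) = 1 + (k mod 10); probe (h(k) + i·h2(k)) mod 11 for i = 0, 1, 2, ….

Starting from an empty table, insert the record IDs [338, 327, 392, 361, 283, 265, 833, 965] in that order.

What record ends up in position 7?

338 hashes to 8; slot 8 is free => place at 8.
327 hashes to 8, h2=8; 8 taken => place at 5.
392 hashes to 7; slot 7 is free => place at 7.
361 hashes to 9; slot 9 is free => place at 9.
283 hashes to 8, h2=4; 8 taken => place at 1.
265 hashes to 1, h2=6; 1,7 taken => place at 2.
833 hashes to 8, h2=4; 8,1,5,9,2 taken => place at 6.
965 hashes to 8, h2=6; 8 taken => place at 3.
Table: [., 283, 265, 965, ., 327, 833, 392, 338, 361, .]

392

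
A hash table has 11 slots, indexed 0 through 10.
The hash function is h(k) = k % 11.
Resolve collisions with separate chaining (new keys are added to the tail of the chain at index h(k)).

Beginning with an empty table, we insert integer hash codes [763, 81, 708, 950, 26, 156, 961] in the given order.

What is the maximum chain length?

6

763 → bucket 4
81 → bucket 4 (collision)
708 → bucket 4 (collision)
950 → bucket 4 (collision)
26 → bucket 4 (collision)
156 → bucket 2
961 → bucket 4 (collision)
Final buckets:
0: -
1: -
2: 156
3: -
4: 763 -> 81 -> 708 -> 950 -> 26 -> 961
5: -
6: -
7: -
8: -
9: -
10: -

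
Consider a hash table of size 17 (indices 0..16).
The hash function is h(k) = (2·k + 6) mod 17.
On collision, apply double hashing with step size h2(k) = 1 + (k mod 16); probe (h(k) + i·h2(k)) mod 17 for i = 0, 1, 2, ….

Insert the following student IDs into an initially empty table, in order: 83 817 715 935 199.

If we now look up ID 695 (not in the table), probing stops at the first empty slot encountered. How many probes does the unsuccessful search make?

Insert 83: h=2, slot 2 empty -> index 2.
Insert 817: h=8, slot 8 empty -> index 8.
Insert 715: h=8, h2=12, slot 8 occupied -> index 3.
Insert 935: h=6, slot 6 empty -> index 6.
Insert 199: h=13, slot 13 empty -> index 13.
Table: [., ., 83, 715, ., ., 935, ., 817, ., ., ., ., 199, ., ., .]
Lookup 695: h=2, h2=8, probe 2,10 → slot 10 empty, not found.

2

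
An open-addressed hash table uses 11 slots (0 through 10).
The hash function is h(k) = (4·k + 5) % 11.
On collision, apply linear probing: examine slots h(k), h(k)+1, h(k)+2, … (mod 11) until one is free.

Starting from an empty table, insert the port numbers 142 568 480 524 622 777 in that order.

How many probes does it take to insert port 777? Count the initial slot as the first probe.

5

142 hashes to 1; slot 1 is free => place at 1.
568 hashes to 0; slot 0 is free => place at 0.
480 hashes to 0; 0,1 taken => place at 2.
524 hashes to 0; 0,1,2 taken => place at 3.
622 hashes to 7; slot 7 is free => place at 7.
777 hashes to 0; 0,1,2,3 taken => place at 4.
Table: [568, 142, 480, 524, 777, ., ., 622, ., ., .]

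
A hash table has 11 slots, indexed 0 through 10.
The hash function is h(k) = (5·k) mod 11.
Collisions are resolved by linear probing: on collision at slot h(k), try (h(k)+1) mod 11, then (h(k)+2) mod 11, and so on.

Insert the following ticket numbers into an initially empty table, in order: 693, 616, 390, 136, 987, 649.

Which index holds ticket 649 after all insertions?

2

693: h=0 → slot 0
616: h=0, probe 0,1 → slot 1
390: h=3 → slot 3
136: h=9 → slot 9
987: h=7 → slot 7
649: h=0, probe 0,1,2 → slot 2
Table: [693, 616, 649, 390, ., ., ., 987, ., 136, .]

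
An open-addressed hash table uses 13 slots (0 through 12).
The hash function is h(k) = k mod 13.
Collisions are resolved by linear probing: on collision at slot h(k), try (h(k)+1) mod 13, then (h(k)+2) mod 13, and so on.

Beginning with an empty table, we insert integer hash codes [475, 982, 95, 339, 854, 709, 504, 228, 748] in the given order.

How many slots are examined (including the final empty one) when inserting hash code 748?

7

Insert 475: h=7, slot 7 empty -> index 7.
Insert 982: h=7, slot 7 occupied -> index 8.
Insert 95: h=4, slot 4 empty -> index 4.
Insert 339: h=1, slot 1 empty -> index 1.
Insert 854: h=9, slot 9 empty -> index 9.
Insert 709: h=7, slots 7,8,9 occupied -> index 10.
Insert 504: h=10, slot 10 occupied -> index 11.
Insert 228: h=7, slots 7,8,9,10,11 occupied -> index 12.
Insert 748: h=7, slots 7,8,9,10,11,12 occupied -> index 0.
Table: [748, 339, —, —, 95, —, —, 475, 982, 854, 709, 504, 228]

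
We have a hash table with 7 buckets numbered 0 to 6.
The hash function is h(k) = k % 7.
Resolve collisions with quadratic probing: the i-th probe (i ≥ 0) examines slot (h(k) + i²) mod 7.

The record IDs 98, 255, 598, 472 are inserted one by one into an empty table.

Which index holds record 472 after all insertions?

98 hashes to 0; slot 0 is free -> place at 0.
255 hashes to 3; slot 3 is free -> place at 3.
598 hashes to 3; 3 taken -> place at 4.
472 hashes to 3; 3,4,0 taken -> place at 5.
Table: [98, _, _, 255, 598, 472, _]

5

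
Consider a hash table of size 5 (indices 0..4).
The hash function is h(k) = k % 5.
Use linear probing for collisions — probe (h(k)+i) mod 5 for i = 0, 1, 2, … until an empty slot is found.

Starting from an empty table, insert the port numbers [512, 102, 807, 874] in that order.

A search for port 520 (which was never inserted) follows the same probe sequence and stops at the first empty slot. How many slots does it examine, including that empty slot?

Insert 512: h=2, slot 2 empty → index 2.
Insert 102: h=2, slot 2 occupied → index 3.
Insert 807: h=2, slots 2,3 occupied → index 4.
Insert 874: h=4, slot 4 occupied → index 0.
Table: [874, _, 512, 102, 807]
Lookup 520: h=0, probe 0,1 → slot 1 empty, not found.

2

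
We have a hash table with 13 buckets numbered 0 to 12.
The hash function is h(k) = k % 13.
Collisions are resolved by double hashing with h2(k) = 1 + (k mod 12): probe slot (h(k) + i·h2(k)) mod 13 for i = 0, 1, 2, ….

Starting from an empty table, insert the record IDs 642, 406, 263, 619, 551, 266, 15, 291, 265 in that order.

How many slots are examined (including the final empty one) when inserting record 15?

642 hashes to 5; slot 5 is free => place at 5.
406 hashes to 3; slot 3 is free => place at 3.
263 hashes to 3, h2=12; 3 taken => place at 2.
619 hashes to 8; slot 8 is free => place at 8.
551 hashes to 5, h2=12; 5 taken => place at 4.
266 hashes to 6; slot 6 is free => place at 6.
15 hashes to 2, h2=4; 2,6 taken => place at 10.
291 hashes to 5, h2=4; 5 taken => place at 9.
265 hashes to 5, h2=2; 5 taken => place at 7.
Table: [-, -, 263, 406, 551, 642, 266, 265, 619, 291, 15, -, -]

3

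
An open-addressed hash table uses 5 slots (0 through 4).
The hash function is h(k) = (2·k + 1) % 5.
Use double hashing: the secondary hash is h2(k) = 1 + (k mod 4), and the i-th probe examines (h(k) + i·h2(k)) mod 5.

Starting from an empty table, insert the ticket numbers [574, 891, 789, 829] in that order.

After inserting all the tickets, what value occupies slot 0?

829

574: h=4 => slot 4
891: h=3 => slot 3
789: h=4, h2=2, probe 4,1 => slot 1
829: h=4, h2=2, probe 4,1,3,0 => slot 0
Table: [829, 789, _, 891, 574]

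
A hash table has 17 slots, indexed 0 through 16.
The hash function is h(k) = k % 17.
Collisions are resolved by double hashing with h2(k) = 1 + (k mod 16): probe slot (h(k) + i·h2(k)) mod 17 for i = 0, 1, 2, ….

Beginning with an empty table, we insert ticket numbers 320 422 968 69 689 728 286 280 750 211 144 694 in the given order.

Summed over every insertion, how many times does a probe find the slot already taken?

7

320: h=14 -> slot 14
422: h=14, h2=7, probe 14,4 -> slot 4
968: h=16 -> slot 16
69: h=1 -> slot 1
689: h=9 -> slot 9
728: h=14, h2=9, probe 14,6 -> slot 6
286: h=14, h2=15, probe 14,12 -> slot 12
280: h=8 -> slot 8
750: h=2 -> slot 2
211: h=7 -> slot 7
144: h=8, h2=1, probe 8,9,10 -> slot 10
694: h=14, h2=7, probe 14,4,11 -> slot 11
Table: [., 69, 750, ., 422, ., 728, 211, 280, 689, 144, 694, 286, ., 320, ., 968]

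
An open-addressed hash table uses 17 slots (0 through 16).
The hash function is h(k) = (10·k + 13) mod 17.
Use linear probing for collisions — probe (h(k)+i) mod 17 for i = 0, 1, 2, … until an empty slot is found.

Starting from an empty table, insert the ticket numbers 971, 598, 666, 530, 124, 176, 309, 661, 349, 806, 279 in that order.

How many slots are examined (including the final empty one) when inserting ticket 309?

5

971 hashes to 16; slot 16 is free → place at 16.
598 hashes to 9; slot 9 is free → place at 9.
666 hashes to 9; 9 taken → place at 10.
530 hashes to 9; 9,10 taken → place at 11.
124 hashes to 12; slot 12 is free → place at 12.
176 hashes to 5; slot 5 is free → place at 5.
309 hashes to 9; 9,10,11,12 taken → place at 13.
661 hashes to 10; 10,11,12,13 taken → place at 14.
349 hashes to 1; slot 1 is free → place at 1.
806 hashes to 15; slot 15 is free → place at 15.
279 hashes to 15; 15,16 taken → place at 0.
Table: [279, 349, ∅, ∅, ∅, 176, ∅, ∅, ∅, 598, 666, 530, 124, 309, 661, 806, 971]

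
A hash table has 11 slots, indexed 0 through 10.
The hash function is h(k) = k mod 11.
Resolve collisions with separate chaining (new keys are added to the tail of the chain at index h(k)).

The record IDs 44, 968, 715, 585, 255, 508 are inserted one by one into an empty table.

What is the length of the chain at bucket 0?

Insert 44: h=0, bucket 0 empty → new chain.
Insert 968: h=0, bucket 0 nonempty → append to chain.
Insert 715: h=0, bucket 0 nonempty → append to chain.
Insert 585: h=2, bucket 2 empty → new chain.
Insert 255: h=2, bucket 2 nonempty → append to chain.
Insert 508: h=2, bucket 2 nonempty → append to chain.
Final buckets:
0: 44 -> 968 -> 715
1: —
2: 585 -> 255 -> 508
3: —
4: —
5: —
6: —
7: —
8: —
9: —
10: —

3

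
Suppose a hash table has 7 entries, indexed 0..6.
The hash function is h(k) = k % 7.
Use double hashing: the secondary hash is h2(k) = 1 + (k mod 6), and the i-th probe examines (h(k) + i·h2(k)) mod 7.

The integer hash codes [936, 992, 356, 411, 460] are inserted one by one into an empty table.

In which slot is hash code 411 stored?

Insert 936: h=5, slot 5 empty => index 5.
Insert 992: h=5, h2=3, slot 5 occupied => index 1.
Insert 356: h=6, slot 6 empty => index 6.
Insert 411: h=5, h2=4, slot 5 occupied => index 2.
Insert 460: h=5, h2=5, slot 5 occupied => index 3.
Table: [—, 992, 411, 460, —, 936, 356]

2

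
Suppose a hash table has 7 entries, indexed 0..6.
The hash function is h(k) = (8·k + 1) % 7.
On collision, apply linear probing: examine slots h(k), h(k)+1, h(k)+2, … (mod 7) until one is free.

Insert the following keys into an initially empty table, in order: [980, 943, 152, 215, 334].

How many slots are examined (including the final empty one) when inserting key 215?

Insert 980: h=1, slot 1 empty -> index 1.
Insert 943: h=6, slot 6 empty -> index 6.
Insert 152: h=6, slot 6 occupied -> index 0.
Insert 215: h=6, slots 6,0,1 occupied -> index 2.
Insert 334: h=6, slots 6,0,1,2 occupied -> index 3.
Table: [152, 980, 215, 334, -, -, 943]

4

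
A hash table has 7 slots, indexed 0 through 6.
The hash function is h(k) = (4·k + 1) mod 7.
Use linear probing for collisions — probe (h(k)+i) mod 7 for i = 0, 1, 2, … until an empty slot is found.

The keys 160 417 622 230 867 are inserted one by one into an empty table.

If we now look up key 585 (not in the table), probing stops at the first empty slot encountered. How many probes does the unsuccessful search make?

6

Insert 160: h=4, slot 4 empty → index 4.
Insert 417: h=3, slot 3 empty → index 3.
Insert 622: h=4, slot 4 occupied → index 5.
Insert 230: h=4, slots 4,5 occupied → index 6.
Insert 867: h=4, slots 4,5,6 occupied → index 0.
Table: [867, -, -, 417, 160, 622, 230]
Lookup 585: h=3, probe 3,4,5,6,0,1 → slot 1 empty, not found.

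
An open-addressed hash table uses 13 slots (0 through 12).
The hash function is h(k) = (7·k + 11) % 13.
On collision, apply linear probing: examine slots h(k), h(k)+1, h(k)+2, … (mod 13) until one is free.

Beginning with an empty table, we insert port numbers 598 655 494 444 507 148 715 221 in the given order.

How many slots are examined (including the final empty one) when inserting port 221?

598: h=11 -> slot 11
655: h=7 -> slot 7
494: h=11, probe 11,12 -> slot 12
444: h=12, probe 12,0 -> slot 0
507: h=11, probe 11,12,0,1 -> slot 1
148: h=7, probe 7,8 -> slot 8
715: h=11, probe 11,12,0,1,2 -> slot 2
221: h=11, probe 11,12,0,1,2,3 -> slot 3
Table: [444, 507, 715, 221, ., ., ., 655, 148, ., ., 598, 494]

6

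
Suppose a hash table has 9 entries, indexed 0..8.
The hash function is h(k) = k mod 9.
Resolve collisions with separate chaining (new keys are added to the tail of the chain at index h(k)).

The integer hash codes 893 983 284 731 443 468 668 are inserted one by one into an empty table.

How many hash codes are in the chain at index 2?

Insert 893: h=2, bucket 2 empty -> new chain.
Insert 983: h=2, bucket 2 nonempty -> append to chain.
Insert 284: h=5, bucket 5 empty -> new chain.
Insert 731: h=2, bucket 2 nonempty -> append to chain.
Insert 443: h=2, bucket 2 nonempty -> append to chain.
Insert 468: h=0, bucket 0 empty -> new chain.
Insert 668: h=2, bucket 2 nonempty -> append to chain.
Final buckets:
0: 468
1: ∅
2: 893 -> 983 -> 731 -> 443 -> 668
3: ∅
4: ∅
5: 284
6: ∅
7: ∅
8: ∅

5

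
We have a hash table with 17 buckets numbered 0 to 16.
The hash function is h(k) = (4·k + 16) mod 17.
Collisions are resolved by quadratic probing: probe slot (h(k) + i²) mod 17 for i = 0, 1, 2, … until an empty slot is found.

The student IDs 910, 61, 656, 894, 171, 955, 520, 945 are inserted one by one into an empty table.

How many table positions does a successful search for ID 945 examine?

910 hashes to 1; slot 1 is free → place at 1.
61 hashes to 5; slot 5 is free → place at 5.
656 hashes to 5; 5 taken → place at 6.
894 hashes to 5; 5,6 taken → place at 9.
171 hashes to 3; slot 3 is free → place at 3.
955 hashes to 11; slot 11 is free → place at 11.
520 hashes to 5; 5,6,9 taken → place at 14.
945 hashes to 5; 5,6,9,14 taken → place at 4.
Table: [_, 910, _, 171, 945, 61, 656, _, _, 894, _, 955, _, _, 520, _, _]
Lookup 945: h=5, probe 5,6,9,14,4 → found at 4.

5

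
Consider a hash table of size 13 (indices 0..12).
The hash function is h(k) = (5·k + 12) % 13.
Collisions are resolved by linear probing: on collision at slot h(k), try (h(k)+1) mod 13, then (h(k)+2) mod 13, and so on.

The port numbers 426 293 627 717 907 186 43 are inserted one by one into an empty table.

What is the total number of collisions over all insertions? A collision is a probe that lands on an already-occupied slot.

2

Insert 426: h=10, slot 10 empty → index 10.
Insert 293: h=8, slot 8 empty → index 8.
Insert 627: h=1, slot 1 empty → index 1.
Insert 717: h=9, slot 9 empty → index 9.
Insert 907: h=10, slot 10 occupied → index 11.
Insert 186: h=6, slot 6 empty → index 6.
Insert 43: h=6, slot 6 occupied → index 7.
Table: [., 627, ., ., ., ., 186, 43, 293, 717, 426, 907, .]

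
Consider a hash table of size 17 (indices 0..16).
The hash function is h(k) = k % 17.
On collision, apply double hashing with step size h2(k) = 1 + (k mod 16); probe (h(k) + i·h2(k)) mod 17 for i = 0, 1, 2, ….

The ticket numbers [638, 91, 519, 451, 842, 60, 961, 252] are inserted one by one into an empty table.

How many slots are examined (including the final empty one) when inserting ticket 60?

638 hashes to 9; slot 9 is free => place at 9.
91 hashes to 6; slot 6 is free => place at 6.
519 hashes to 9, h2=8; 9 taken => place at 0.
451 hashes to 9, h2=4; 9 taken => place at 13.
842 hashes to 9, h2=11; 9 taken => place at 3.
60 hashes to 9, h2=13; 9 taken => place at 5.
961 hashes to 9, h2=2; 9 taken => place at 11.
252 hashes to 14; slot 14 is free => place at 14.
Table: [519, —, —, 842, —, 60, 91, —, —, 638, —, 961, —, 451, 252, —, —]

2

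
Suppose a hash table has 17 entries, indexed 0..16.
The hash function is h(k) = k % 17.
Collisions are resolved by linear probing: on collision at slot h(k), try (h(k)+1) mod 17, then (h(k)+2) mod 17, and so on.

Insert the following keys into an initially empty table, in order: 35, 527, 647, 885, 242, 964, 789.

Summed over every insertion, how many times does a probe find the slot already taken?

3

Insert 35: h=1, slot 1 empty -> index 1.
Insert 527: h=0, slot 0 empty -> index 0.
Insert 647: h=1, slot 1 occupied -> index 2.
Insert 885: h=1, slots 1,2 occupied -> index 3.
Insert 242: h=4, slot 4 empty -> index 4.
Insert 964: h=12, slot 12 empty -> index 12.
Insert 789: h=7, slot 7 empty -> index 7.
Table: [527, 35, 647, 885, 242, _, _, 789, _, _, _, _, 964, _, _, _, _]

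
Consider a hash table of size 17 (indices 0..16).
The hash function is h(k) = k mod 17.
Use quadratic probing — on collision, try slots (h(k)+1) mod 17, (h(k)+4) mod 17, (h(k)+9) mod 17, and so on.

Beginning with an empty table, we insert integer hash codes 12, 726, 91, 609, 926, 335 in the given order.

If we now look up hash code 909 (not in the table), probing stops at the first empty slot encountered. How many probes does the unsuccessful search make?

12: h=12 => slot 12
726: h=12, probe 12,13 => slot 13
91: h=6 => slot 6
609: h=14 => slot 14
926: h=8 => slot 8
335: h=12, probe 12,13,16 => slot 16
Table: [—, —, —, —, —, —, 91, —, 926, —, —, —, 12, 726, 609, —, 335]
Lookup 909: h=8, probe 8,9 → slot 9 empty, not found.

2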